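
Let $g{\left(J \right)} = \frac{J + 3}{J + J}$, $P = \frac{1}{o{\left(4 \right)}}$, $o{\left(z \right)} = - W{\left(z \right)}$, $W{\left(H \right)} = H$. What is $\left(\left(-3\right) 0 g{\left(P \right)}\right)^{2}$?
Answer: $0$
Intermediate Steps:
$o{\left(z \right)} = - z$
$P = - \frac{1}{4}$ ($P = \frac{1}{\left(-1\right) 4} = \frac{1}{-4} = - \frac{1}{4} \approx -0.25$)
$g{\left(J \right)} = \frac{3 + J}{2 J}$
$\left(\left(-3\right) 0 g{\left(P \right)}\right)^{2} = \left(\left(-3\right) 0 \frac{3 - \frac{1}{4}}{2 \left(- \frac{1}{4}\right)}\right)^{2} = \left(0 \cdot \frac{1}{2} \left(-4\right) \frac{11}{4}\right)^{2} = \left(0 \left(- \frac{11}{2}\right)\right)^{2} = 0^{2} = 0$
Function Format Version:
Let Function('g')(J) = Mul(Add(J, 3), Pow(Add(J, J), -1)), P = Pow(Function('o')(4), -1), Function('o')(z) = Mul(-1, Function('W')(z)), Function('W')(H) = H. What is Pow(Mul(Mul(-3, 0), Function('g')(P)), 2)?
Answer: 0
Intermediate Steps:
Function('o')(z) = Mul(-1, z)
P = Rational(-1, 4) (P = Pow(Mul(-1, 4), -1) = Pow(-4, -1) = Rational(-1, 4) ≈ -0.25000)
Function('g')(J) = Mul(Rational(1, 2), Pow(J, -1), Add(3, J)) (Function('g')(J) = Mul(Add(3, J), Pow(Mul(2, J), -1)) = Mul(Add(3, J), Mul(Rational(1, 2), Pow(J, -1))) = Mul(Rational(1, 2), Pow(J, -1), Add(3, J)))
Pow(Mul(Mul(-3, 0), Function('g')(P)), 2) = Pow(Mul(Mul(-3, 0), Mul(Rational(1, 2), Pow(Rational(-1, 4), -1), Add(3, Rational(-1, 4)))), 2) = Pow(Mul(0, Mul(Rational(1, 2), -4, Rational(11, 4))), 2) = Pow(Mul(0, Rational(-11, 2)), 2) = Pow(0, 2) = 0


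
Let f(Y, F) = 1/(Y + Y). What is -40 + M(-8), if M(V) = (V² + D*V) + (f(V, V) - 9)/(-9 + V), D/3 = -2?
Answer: 19729/272 ≈ 72.533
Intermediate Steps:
f(Y, F) = 1/(2*Y)
D = -6 (D = 3*(-2) = -6)
M(V) = V² - 6*V + (-9 + 1/(2*V))/(-9 + V) (M(V) = (V² - 6*V) + (1/(2*V) - 9)/(-9 + V) = (V² - 6*V) + (-9 + 1/(2*V))/(-9 + V) = V² - 6*V + (-9 + 1/(2*V))/(-9 + V))
-40 + M(-8) = -40 + (½ - 8*(-9 + (-8)³ - 15*(-8)² + 54*(-8)))/((-8)*(-9 - 8)) = -40 - ⅛*(½ - 8*(-9 - 512 - 15*64 - 432))/(-17) = -40 - ⅛*(-1/17)*(½ - 8*(-9 - 512 - 960 - 432)) = -40 - ⅛*(-1/17)*(½ - 8*(-1913)) = -40 - ⅛*(-1/17)*(½ + 15304) = -40 - ⅛*(-1/17)*30609/2 = -40 + 30609/272 = 19729/272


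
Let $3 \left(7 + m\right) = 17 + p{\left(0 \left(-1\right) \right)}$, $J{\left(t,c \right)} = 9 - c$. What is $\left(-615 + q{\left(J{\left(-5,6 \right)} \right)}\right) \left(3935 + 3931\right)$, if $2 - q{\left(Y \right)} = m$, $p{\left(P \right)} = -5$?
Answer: $-4798260$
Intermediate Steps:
$m = -3$ ($m = -7 + \frac{17 - 5}{3} = -7 + \frac{1}{3} \cdot 12 = -7 + 4 = -3$)
$q{\left(Y \right)} = 5$ ($q{\left(Y \right)} = 2 - -3 = 2 + 3 = 5$)
$\left(-615 + q{\left(J{\left(-5,6 \right)} \right)}\right) \left(3935 + 3931\right) = \left(-615 + 5\right) \left(3935 + 3931\right) = \left(-610\right) 7866 = -4798260$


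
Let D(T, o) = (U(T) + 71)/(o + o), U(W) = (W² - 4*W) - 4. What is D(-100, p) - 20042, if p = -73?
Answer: -2936599/146 ≈ -20114.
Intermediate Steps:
U(W) = -4 + W² - 4*W
D(T, o) = (67 + T² - 4*T)/(2*o) (D(T, o) = ((-4 + T² - 4*T) + 71)/(o + o) = (67 + T² - 4*T)/((2*o)) = (67 + T² - 4*T)*(1/(2*o)) = (67 + T² - 4*T)/(2*o))
D(-100, p) - 20042 = (½)*(67 + (-100)² - 4*(-100))/(-73) - 20042 = (½)*(-1/73)*(67 + 10000 + 400) - 20042 = (½)*(-1/73)*10467 - 20042 = -10467/146 - 20042 = -2936599/146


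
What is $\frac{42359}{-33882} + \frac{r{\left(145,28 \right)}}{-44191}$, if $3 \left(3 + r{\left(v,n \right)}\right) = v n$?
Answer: $- \frac{1917638563}{1497279462} \approx -1.2807$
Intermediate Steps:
$r{\left(v,n \right)} = -3 + \frac{n v}{3}$ ($r{\left(v,n \right)} = -3 + \frac{v n}{3} = -3 + \frac{n v}{3}$)
$\frac{42359}{-33882} + \frac{r{\left(145,28 \right)}}{-44191} = \frac{42359}{-33882} + \frac{-3 + \frac{1}{3} \cdot 28 \cdot 145}{-44191} = 42359 \left(- \frac{1}{33882}\right) + \left(-3 + \frac{4060}{3}\right) \left(- \frac{1}{44191}\right) = - \frac{42359}{33882} + \frac{4051}{3} \left(- \frac{1}{44191}\right) = - \frac{42359}{33882} - \frac{4051}{132573} = - \frac{1917638563}{1497279462}$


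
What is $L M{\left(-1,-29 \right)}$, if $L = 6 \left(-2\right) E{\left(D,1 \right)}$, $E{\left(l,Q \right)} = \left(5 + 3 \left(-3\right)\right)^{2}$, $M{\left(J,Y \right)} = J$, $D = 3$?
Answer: $192$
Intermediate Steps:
$E{\left(l,Q \right)} = 16$ ($E{\left(l,Q \right)} = \left(5 - 9\right)^{2} = \left(-4\right)^{2} = 16$)
$L = -192$ ($L = 6 \left(-2\right) 16 = \left(-12\right) 16 = -192$)
$L M{\left(-1,-29 \right)} = \left(-192\right) \left(-1\right) = 192$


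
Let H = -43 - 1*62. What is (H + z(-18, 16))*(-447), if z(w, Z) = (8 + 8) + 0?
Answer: 39783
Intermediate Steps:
z(w, Z) = 16 (z(w, Z) = 16 + 0 = 16)
H = -105 (H = -43 - 62 = -105)
(H + z(-18, 16))*(-447) = (-105 + 16)*(-447) = -89*(-447) = 39783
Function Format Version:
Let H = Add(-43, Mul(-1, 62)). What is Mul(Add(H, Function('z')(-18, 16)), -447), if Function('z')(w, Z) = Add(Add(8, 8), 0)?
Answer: 39783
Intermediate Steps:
Function('z')(w, Z) = 16 (Function('z')(w, Z) = Add(16, 0) = 16)
H = -105 (H = Add(-43, -62) = -105)
Mul(Add(H, Function('z')(-18, 16)), -447) = Mul(Add(-105, 16), -447) = Mul(-89, -447) = 39783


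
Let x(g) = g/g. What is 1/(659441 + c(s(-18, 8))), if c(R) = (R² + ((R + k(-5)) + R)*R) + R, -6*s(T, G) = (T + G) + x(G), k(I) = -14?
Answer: 4/2637713 ≈ 1.5165e-6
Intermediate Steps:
x(g) = 1
s(T, G) = -⅙ - G/6 - T/6 (s(T, G) = -((T + G) + 1)/6 = -((G + T) + 1)/6 = -(1 + G + T)/6 = -⅙ - G/6 - T/6)
c(R) = R + R² + R*(-14 + 2*R) (c(R) = (R² + ((R - 14) + R)*R) + R = (R² + ((-14 + R) + R)*R) + R = (R² + (-14 + 2*R)*R) + R = (R² + R*(-14 + 2*R)) + R = R + R² + R*(-14 + 2*R))
1/(659441 + c(s(-18, 8))) = 1/(659441 + (-⅙ - ⅙*8 - ⅙*(-18))*(-13 + 3*(-⅙ - ⅙*8 - ⅙*(-18)))) = 1/(659441 + (-⅙ - 4/3 + 3)*(-13 + 3*(-⅙ - 4/3 + 3))) = 1/(659441 + 3*(-13 + 3*(3/2))/2) = 1/(659441 + 3*(-13 + 9/2)/2) = 1/(659441 + (3/2)*(-17/2)) = 1/(659441 - 51/4) = 1/(2637713/4) = 4/2637713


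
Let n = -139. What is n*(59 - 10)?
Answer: -6811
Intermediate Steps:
n*(59 - 10) = -139*(59 - 10) = -139*49 = -6811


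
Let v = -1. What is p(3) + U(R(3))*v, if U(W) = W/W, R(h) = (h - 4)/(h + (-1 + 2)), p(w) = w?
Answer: 2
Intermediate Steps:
R(h) = (-4 + h)/(1 + h) (R(h) = (-4 + h)/(h + 1) = (-4 + h)/(1 + h))
U(W) = 1
p(3) + U(R(3))*v = 3 + 1*(-1) = 3 - 1 = 2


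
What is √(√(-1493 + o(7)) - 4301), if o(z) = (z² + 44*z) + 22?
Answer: √(-4301 + I*√1114) ≈ 0.2545 + 65.583*I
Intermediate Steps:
o(z) = 22 + z² + 44*z
√(√(-1493 + o(7)) - 4301) = √(√(-1493 + (22 + 7² + 44*7)) - 4301) = √(√(-1493 + (22 + 49 + 308)) - 4301) = √(√(-1493 + 379) - 4301) = √(√(-1114) - 4301) = √(I*√1114 - 4301) = √(-4301 + I*√1114)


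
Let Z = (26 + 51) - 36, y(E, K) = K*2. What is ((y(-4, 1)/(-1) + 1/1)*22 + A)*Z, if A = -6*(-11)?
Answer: 1804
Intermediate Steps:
y(E, K) = 2*K
A = 66
Z = 41 (Z = 77 - 36 = 41)
((y(-4, 1)/(-1) + 1/1)*22 + A)*Z = (((2*1)/(-1) + 1/1)*22 + 66)*41 = ((2*(-1) + 1*1)*22 + 66)*41 = ((-2 + 1)*22 + 66)*41 = (-1*22 + 66)*41 = (-22 + 66)*41 = 44*41 = 1804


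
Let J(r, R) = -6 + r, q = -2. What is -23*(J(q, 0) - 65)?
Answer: 1679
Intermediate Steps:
-23*(J(q, 0) - 65) = -23*((-6 - 2) - 65) = -23*(-8 - 65) = -23*(-73) = 1679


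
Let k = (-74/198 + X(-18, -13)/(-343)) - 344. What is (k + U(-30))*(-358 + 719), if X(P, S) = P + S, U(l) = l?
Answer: -4588143940/33957 ≈ -1.3512e+5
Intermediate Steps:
k = -11690830/33957 (k = (-74/198 + (-18 - 13)/(-343)) - 344 = (-74*1/198 - 31*(-1/343)) - 344 = (-37/99 + 31/343) - 344 = -9622/33957 - 344 = -11690830/33957 ≈ -344.28)
(k + U(-30))*(-358 + 719) = (-11690830/33957 - 30)*(-358 + 719) = -12709540/33957*361 = -4588143940/33957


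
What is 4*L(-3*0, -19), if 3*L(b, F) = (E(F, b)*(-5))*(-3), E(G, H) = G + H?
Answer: -380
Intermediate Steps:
L(b, F) = 5*F + 5*b (L(b, F) = (((F + b)*(-5))*(-3))/3 = ((-5*F - 5*b)*(-3))/3 = (15*F + 15*b)/3 = 5*F + 5*b)
4*L(-3*0, -19) = 4*(5*(-19) + 5*(-3*0)) = 4*(-95 + 5*0) = 4*(-95 + 0) = 4*(-95) = -380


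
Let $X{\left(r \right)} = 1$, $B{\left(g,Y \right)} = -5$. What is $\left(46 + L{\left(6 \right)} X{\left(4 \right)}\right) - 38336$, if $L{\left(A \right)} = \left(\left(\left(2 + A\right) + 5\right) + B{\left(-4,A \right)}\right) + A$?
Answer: $-38276$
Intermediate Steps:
$L{\left(A \right)} = 2 + 2 A$ ($L{\left(A \right)} = \left(\left(\left(2 + A\right) + 5\right) - 5\right) + A = \left(\left(7 + A\right) - 5\right) + A = \left(2 + A\right) + A = 2 + 2 A$)
$\left(46 + L{\left(6 \right)} X{\left(4 \right)}\right) - 38336 = \left(46 + \left(2 + 2 \cdot 6\right) 1\right) - 38336 = \left(46 + \left(2 + 12\right) 1\right) - 38336 = \left(46 + 14 \cdot 1\right) - 38336 = \left(46 + 14\right) - 38336 = 60 - 38336 = -38276$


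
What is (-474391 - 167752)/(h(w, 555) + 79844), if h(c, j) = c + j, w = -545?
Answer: -642143/79854 ≈ -8.0415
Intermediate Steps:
(-474391 - 167752)/(h(w, 555) + 79844) = (-474391 - 167752)/((-545 + 555) + 79844) = -642143/(10 + 79844) = -642143/79854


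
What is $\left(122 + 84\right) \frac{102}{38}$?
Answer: $\frac{10506}{19} \approx 552.95$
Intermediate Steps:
$\left(122 + 84\right) \frac{102}{38} = 206 \cdot 102 \cdot \frac{1}{38} = 206 \cdot \frac{51}{19} = \frac{10506}{19}$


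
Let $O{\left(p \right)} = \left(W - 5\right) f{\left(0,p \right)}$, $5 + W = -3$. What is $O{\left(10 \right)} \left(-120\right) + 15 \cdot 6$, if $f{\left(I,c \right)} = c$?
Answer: $15690$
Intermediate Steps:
$W = -8$ ($W = -5 - 3 = -8$)
$O{\left(p \right)} = - 13 p$ ($O{\left(p \right)} = \left(-8 - 5\right) p = - 13 p$)
$O{\left(10 \right)} \left(-120\right) + 15 \cdot 6 = \left(-13\right) 10 \left(-120\right) + 15 \cdot 6 = \left(-130\right) \left(-120\right) + 90 = 15600 + 90 = 15690$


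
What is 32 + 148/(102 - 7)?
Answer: 3188/95 ≈ 33.558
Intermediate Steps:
32 + 148/(102 - 7) = 32 + 148/95 = 3188/95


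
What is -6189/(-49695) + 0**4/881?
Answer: 2063/16565 ≈ 0.12454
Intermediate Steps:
-6189/(-49695) + 0**4/881 = -6189*(-1/49695) + 0*(1/881) = 2063/16565 + 0 = 2063/16565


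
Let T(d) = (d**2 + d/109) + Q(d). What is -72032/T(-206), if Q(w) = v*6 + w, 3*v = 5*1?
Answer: -3925744/2301977 ≈ -1.7054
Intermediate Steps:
v = 5/3 (v = (5*1)/3 = (1/3)*5 = 5/3 ≈ 1.6667)
Q(w) = 10 + w (Q(w) = (5/3)*6 + w = 10 + w)
T(d) = 10 + d**2 + 110*d/109 (T(d) = (d**2 + d/109) + (10 + d) = 10 + d**2 + 110*d/109)
-72032/T(-206) = -72032/(10 + (-206)**2 + (110/109)*(-206)) = -72032/(10 + 42436 - 22660/109) = -72032/4603954/109 = -72032*109/4603954 = -3925744/2301977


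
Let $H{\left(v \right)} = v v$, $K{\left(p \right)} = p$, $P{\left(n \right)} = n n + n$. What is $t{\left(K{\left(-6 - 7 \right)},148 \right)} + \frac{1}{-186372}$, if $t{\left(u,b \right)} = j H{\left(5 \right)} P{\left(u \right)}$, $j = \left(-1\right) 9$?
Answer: $- \frac{6541657201}{186372} \approx -35100.0$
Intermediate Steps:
$P{\left(n \right)} = n + n^{2}$ ($P{\left(n \right)} = n^{2} + n = n + n^{2}$)
$j = -9$
$H{\left(v \right)} = v^{2}$
$t{\left(u,b \right)} = - 225 u \left(1 + u\right)$ ($t{\left(u,b \right)} = - 9 \cdot 5^{2} u \left(1 + u\right) = \left(-9\right) 25 u \left(1 + u\right) = - 225 u \left(1 + u\right)$)
$t{\left(K{\left(-6 - 7 \right)},148 \right)} + \frac{1}{-186372} = - 225 \left(-6 - 7\right) \left(1 - 13\right) + \frac{1}{-186372} = \left(-225\right) \left(-13\right) \left(1 - 13\right) - \frac{1}{186372} = \left(-225\right) \left(-13\right) \left(-12\right) - \frac{1}{186372} = -35100 - \frac{1}{186372} = - \frac{6541657201}{186372}$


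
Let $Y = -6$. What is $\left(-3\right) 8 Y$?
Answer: $144$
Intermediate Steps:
$\left(-3\right) 8 Y = \left(-3\right) 8 \left(-6\right) = \left(-24\right) \left(-6\right) = 144$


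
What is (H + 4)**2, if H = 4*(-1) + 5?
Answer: 25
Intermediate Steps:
H = 1 (H = -4 + 5 = 1)
(H + 4)**2 = (1 + 4)**2 = 5**2 = 25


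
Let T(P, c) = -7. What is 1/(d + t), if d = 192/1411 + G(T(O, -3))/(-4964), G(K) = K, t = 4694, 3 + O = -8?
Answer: 412012/1934040973 ≈ 0.00021303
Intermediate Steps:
O = -11 (O = -3 - 8 = -11)
d = 56645/412012 (d = 192/1411 - 7/(-4964) = 192*(1/1411) - 7*(-1/4964) = 192/1411 + 7/4964 = 56645/412012 ≈ 0.13748)
1/(d + t) = 1/(56645/412012 + 4694) = 1/(1934040973/412012) = 412012/1934040973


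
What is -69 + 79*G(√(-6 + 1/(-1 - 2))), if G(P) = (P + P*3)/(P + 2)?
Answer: 3865/31 + 632*I*√57/31 ≈ 124.68 + 153.92*I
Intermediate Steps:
G(P) = 4*P/(2 + P) (G(P) = (P + 3*P)/(2 + P) = (4*P)/(2 + P) = 4*P/(2 + P))
-69 + 79*G(√(-6 + 1/(-1 - 2))) = -69 + 79*(4*√(-6 + 1/(-1 - 2))/(2 + √(-6 + 1/(-1 - 2)))) = -69 + 79*(4*√(-6 + 1/(-3))/(2 + √(-6 + 1/(-3)))) = -69 + 79*(4*√(-6 - ⅓)/(2 + √(-6 - ⅓))) = -69 + 79*(4*√(-19/3)/(2 + √(-19/3))) = -69 + 79*(4*(I*√57/3)/(2 + I*√57/3)) = -69 + 79*(4*I*√57/(3*(2 + I*√57/3))) = -69 + 316*I*√57/(3*(2 + I*√57/3))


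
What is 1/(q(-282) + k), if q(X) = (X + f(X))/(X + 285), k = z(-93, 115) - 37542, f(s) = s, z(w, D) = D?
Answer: -1/37615 ≈ -2.6585e-5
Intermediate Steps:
k = -37427 (k = 115 - 37542 = -37427)
q(X) = 2*X/(285 + X) (q(X) = (X + X)/(X + 285) = (2*X)/(285 + X) = 2*X/(285 + X))
1/(q(-282) + k) = 1/(2*(-282)/(285 - 282) - 37427) = 1/(2*(-282)/3 - 37427) = 1/(2*(-282)*(⅓) - 37427) = 1/(-188 - 37427) = 1/(-37615) = -1/37615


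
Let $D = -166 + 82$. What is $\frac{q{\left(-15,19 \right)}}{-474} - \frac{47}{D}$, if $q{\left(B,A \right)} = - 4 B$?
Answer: $\frac{2873}{6636} \approx 0.43294$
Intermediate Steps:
$D = -84$
$\frac{q{\left(-15,19 \right)}}{-474} - \frac{47}{D} = \frac{\left(-4\right) \left(-15\right)}{-474} - \frac{47}{-84} = 60 \left(- \frac{1}{474}\right) - - \frac{47}{84} = - \frac{10}{79} + \frac{47}{84} = \frac{2873}{6636}$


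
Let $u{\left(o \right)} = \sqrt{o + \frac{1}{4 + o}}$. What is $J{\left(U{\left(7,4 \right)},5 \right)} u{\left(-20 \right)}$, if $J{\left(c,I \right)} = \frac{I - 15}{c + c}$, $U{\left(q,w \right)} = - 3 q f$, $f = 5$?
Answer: $\frac{i \sqrt{321}}{84} \approx 0.21329 i$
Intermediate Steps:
$U{\left(q,w \right)} = - 15 q$ ($U{\left(q,w \right)} = - 3 q 5 = - 15 q$)
$J{\left(c,I \right)} = \frac{-15 + I}{2 c}$
$J{\left(U{\left(7,4 \right)},5 \right)} u{\left(-20 \right)} = \frac{-15 + 5}{2 \left(\left(-15\right) 7\right)} \sqrt{\frac{1 - 20 \left(4 - 20\right)}{4 - 20}} = \frac{1}{2} \frac{1}{-105} \left(-10\right) \sqrt{\frac{1 - -320}{-16}} = \frac{1}{2} \left(- \frac{1}{105}\right) \left(-10\right) \sqrt{- \frac{1 + 320}{16}} = \frac{\sqrt{\left(- \frac{1}{16}\right) 321}}{21} = \frac{\sqrt{- \frac{321}{16}}}{21} = \frac{\frac{1}{4} i \sqrt{321}}{21} = \frac{i \sqrt{321}}{84}$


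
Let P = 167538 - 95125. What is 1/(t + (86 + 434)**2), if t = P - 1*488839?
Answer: -1/146026 ≈ -6.8481e-6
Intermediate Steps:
P = 72413
t = -416426 (t = 72413 - 1*488839 = 72413 - 488839 = -416426)
1/(t + (86 + 434)**2) = 1/(-416426 + (86 + 434)**2) = 1/(-416426 + 520**2) = 1/(-416426 + 270400) = 1/(-146026) = -1/146026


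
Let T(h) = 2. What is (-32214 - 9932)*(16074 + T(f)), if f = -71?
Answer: -677539096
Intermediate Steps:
(-32214 - 9932)*(16074 + T(f)) = (-32214 - 9932)*(16074 + 2) = -42146*16076 = -677539096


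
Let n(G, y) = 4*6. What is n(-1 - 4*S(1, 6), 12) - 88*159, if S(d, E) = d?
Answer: -13968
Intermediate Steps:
n(G, y) = 24
n(-1 - 4*S(1, 6), 12) - 88*159 = 24 - 88*159 = 24 - 13992 = -13968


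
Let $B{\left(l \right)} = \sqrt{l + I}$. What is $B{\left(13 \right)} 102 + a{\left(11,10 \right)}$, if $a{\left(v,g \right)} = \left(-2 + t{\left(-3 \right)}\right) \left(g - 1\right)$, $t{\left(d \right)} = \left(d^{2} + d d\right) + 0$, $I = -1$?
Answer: $144 + 204 \sqrt{3} \approx 497.34$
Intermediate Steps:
$t{\left(d \right)} = 2 d^{2}$ ($t{\left(d \right)} = \left(d^{2} + d^{2}\right) + 0 = 2 d^{2} + 0 = 2 d^{2}$)
$B{\left(l \right)} = \sqrt{-1 + l}$ ($B{\left(l \right)} = \sqrt{l - 1} = \sqrt{-1 + l}$)
$a{\left(v,g \right)} = -16 + 16 g$ ($a{\left(v,g \right)} = \left(-2 + 2 \left(-3\right)^{2}\right) \left(g - 1\right) = \left(-2 + 2 \cdot 9\right) \left(-1 + g\right) = \left(-2 + 18\right) \left(-1 + g\right) = 16 \left(-1 + g\right) = -16 + 16 g$)
$B{\left(13 \right)} 102 + a{\left(11,10 \right)} = \sqrt{-1 + 13} \cdot 102 + \left(-16 + 16 \cdot 10\right) = \sqrt{12} \cdot 102 + \left(-16 + 160\right) = 2 \sqrt{3} \cdot 102 + 144 = 204 \sqrt{3} + 144 = 144 + 204 \sqrt{3}$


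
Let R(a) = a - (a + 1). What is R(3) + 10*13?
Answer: 129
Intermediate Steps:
R(a) = -1 (R(a) = a - (1 + a) = a + (-1 - a) = -1)
R(3) + 10*13 = -1 + 10*13 = -1 + 130 = 129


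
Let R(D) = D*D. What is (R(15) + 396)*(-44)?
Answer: -27324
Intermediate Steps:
R(D) = D²
(R(15) + 396)*(-44) = (15² + 396)*(-44) = (225 + 396)*(-44) = 621*(-44) = -27324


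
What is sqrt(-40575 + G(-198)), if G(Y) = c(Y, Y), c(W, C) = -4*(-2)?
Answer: I*sqrt(40567) ≈ 201.41*I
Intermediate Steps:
c(W, C) = 8
G(Y) = 8
sqrt(-40575 + G(-198)) = sqrt(-40575 + 8) = sqrt(-40567) = I*sqrt(40567)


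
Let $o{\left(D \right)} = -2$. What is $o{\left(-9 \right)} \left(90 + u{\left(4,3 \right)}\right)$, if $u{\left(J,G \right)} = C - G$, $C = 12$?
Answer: $-198$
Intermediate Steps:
$u{\left(J,G \right)} = 12 - G$
$o{\left(-9 \right)} \left(90 + u{\left(4,3 \right)}\right) = - 2 \left(90 + \left(12 - 3\right)\right) = - 2 \left(90 + 9\right) = \left(-2\right) 99 = -198$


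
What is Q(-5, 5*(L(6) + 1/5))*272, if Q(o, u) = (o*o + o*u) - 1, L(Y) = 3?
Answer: -15232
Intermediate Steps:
Q(o, u) = -1 + o² + o*u (Q(o, u) = (o² + o*u) - 1 = -1 + o² + o*u)
Q(-5, 5*(L(6) + 1/5))*272 = (-1 + (-5)² - 25*(3 + 1/5))*272 = (-1 + 25 - 25*(3 + ⅕))*272 = (-1 + 25 - 25*16/5)*272 = (-1 + 25 - 5*16)*272 = (-1 + 25 - 80)*272 = -56*272 = -15232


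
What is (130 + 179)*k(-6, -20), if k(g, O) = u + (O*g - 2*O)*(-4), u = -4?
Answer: -198996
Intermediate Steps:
k(g, O) = -4 + 8*O - 4*O*g (k(g, O) = -4 + (O*g - 2*O)*(-4) = -4 + (-2*O + O*g)*(-4) = -4 + (8*O - 4*O*g) = -4 + 8*O - 4*O*g)
(130 + 179)*k(-6, -20) = (130 + 179)*(-4 + 8*(-20) - 4*(-20)*(-6)) = 309*(-4 - 160 - 480) = 309*(-644) = -198996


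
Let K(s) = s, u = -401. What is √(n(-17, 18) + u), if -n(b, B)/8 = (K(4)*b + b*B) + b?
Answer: 3*√303 ≈ 52.221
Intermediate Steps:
n(b, B) = -40*b - 8*B*b (n(b, B) = -8*((4*b + b*B) + b) = -8*((4*b + B*b) + b) = -8*(5*b + B*b) = -40*b - 8*B*b)
√(n(-17, 18) + u) = √(-8*(-17)*(5 + 18) - 401) = √(-8*(-17)*23 - 401) = √(3128 - 401) = √2727 = 3*√303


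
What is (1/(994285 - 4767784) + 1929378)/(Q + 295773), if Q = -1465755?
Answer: -7280505953621/4414925907018 ≈ -1.6491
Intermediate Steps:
(1/(994285 - 4767784) + 1929378)/(Q + 295773) = (1/(994285 - 4767784) + 1929378)/(-1465755 + 295773) = (1/(-3773499) + 1929378)/(-1169982) = (-1/3773499 + 1929378)*(-1/1169982) = (7280505953621/3773499)*(-1/1169982) = -7280505953621/4414925907018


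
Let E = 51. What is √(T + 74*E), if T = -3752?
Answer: √22 ≈ 4.6904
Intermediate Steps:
√(T + 74*E) = √(-3752 + 74*51) = √(-3752 + 3774) = √22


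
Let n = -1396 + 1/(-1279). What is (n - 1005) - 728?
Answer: -4001992/1279 ≈ -3129.0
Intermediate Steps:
n = -1785485/1279 (n = -1396 - 1/1279 = -1785485/1279 ≈ -1396.0)
(n - 1005) - 728 = (-1785485/1279 - 1005) - 728 = -3070880/1279 - 728 = -4001992/1279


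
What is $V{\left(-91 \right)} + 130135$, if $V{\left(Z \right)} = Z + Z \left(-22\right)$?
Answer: $132046$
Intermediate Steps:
$V{\left(Z \right)} = - 21 Z$ ($V{\left(Z \right)} = Z - 22 Z = - 21 Z$)
$V{\left(-91 \right)} + 130135 = \left(-21\right) \left(-91\right) + 130135 = 1911 + 130135 = 132046$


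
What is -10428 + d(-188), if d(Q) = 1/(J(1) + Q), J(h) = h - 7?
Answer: -2023033/194 ≈ -10428.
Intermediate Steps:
J(h) = -7 + h
d(Q) = 1/(-6 + Q) (d(Q) = 1/((-7 + 1) + Q) = 1/(-6 + Q))
-10428 + d(-188) = -10428 + 1/(-6 - 188) = -10428 + 1/(-194) = -10428 - 1/194 = -2023033/194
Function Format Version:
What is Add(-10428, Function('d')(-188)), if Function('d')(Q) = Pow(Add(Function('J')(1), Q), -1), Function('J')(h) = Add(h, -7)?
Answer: Rational(-2023033, 194) ≈ -10428.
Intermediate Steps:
Function('J')(h) = Add(-7, h)
Function('d')(Q) = Pow(Add(-6, Q), -1) (Function('d')(Q) = Pow(Add(Add(-7, 1), Q), -1) = Pow(Add(-6, Q), -1))
Add(-10428, Function('d')(-188)) = Add(-10428, Pow(Add(-6, -188), -1)) = Add(-10428, Pow(-194, -1)) = Add(-10428, Rational(-1, 194)) = Rational(-2023033, 194)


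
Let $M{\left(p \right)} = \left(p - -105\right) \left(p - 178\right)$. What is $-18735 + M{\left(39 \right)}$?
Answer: $-38751$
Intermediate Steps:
$M{\left(p \right)} = \left(-178 + p\right) \left(105 + p\right)$ ($M{\left(p \right)} = \left(p + 105\right) \left(-178 + p\right) = \left(105 + p\right) \left(-178 + p\right) = \left(-178 + p\right) \left(105 + p\right)$)
$-18735 + M{\left(39 \right)} = -18735 - \left(21537 - 1521\right) = -18735 - 20016 = -38751$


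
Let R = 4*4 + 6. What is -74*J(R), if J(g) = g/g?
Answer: -74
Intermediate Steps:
R = 22 (R = 16 + 6 = 22)
J(g) = 1
-74*J(R) = -74*1 = -74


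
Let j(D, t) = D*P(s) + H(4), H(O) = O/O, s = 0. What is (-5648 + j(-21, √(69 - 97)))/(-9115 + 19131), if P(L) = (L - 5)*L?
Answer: -5647/10016 ≈ -0.56380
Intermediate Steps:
P(L) = L*(-5 + L) (P(L) = (-5 + L)*L = L*(-5 + L))
H(O) = 1
j(D, t) = 1 (j(D, t) = D*(0*(-5 + 0)) + 1 = D*(0*(-5)) + 1 = D*0 + 1 = 0 + 1 = 1)
(-5648 + j(-21, √(69 - 97)))/(-9115 + 19131) = (-5648 + 1)/(-9115 + 19131) = -5647/10016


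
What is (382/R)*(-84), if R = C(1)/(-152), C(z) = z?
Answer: 4877376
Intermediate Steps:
R = -1/152 (R = 1/(-152) = 1*(-1/152) = -1/152 ≈ -0.0065789)
(382/R)*(-84) = (382/(-1/152))*(-84) = (382*(-152))*(-84) = -58064*(-84) = 4877376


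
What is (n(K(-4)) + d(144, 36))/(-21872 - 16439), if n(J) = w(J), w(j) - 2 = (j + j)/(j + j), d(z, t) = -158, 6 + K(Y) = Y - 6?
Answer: 155/38311 ≈ 0.0040458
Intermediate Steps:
K(Y) = -12 + Y (K(Y) = -6 + (Y - 6) = -6 + (-6 + Y) = -12 + Y)
w(j) = 3 (w(j) = 2 + (j + j)/(j + j) = 2 + (2*j)/((2*j)) = 2 + (2*j)*(1/(2*j)) = 2 + 1 = 3)
n(J) = 3
(n(K(-4)) + d(144, 36))/(-21872 - 16439) = (3 - 158)/(-21872 - 16439) = -155/(-38311) = -155*(-1/38311) = 155/38311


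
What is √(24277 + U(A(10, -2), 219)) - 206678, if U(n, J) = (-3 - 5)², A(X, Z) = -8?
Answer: -206678 + √24341 ≈ -2.0652e+5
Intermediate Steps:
U(n, J) = 64 (U(n, J) = (-8)² = 64)
√(24277 + U(A(10, -2), 219)) - 206678 = √(24277 + 64) - 206678 = √24341 - 206678 = -206678 + √24341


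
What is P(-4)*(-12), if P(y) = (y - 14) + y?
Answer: 264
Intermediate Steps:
P(y) = -14 + 2*y (P(y) = (-14 + y) + y = -14 + 2*y)
P(-4)*(-12) = (-14 + 2*(-4))*(-12) = (-14 - 8)*(-12) = -22*(-12) = 264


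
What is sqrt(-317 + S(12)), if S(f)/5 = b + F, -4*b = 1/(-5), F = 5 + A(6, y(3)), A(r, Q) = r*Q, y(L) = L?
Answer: I*sqrt(807)/2 ≈ 14.204*I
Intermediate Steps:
A(r, Q) = Q*r
F = 23 (F = 5 + 3*6 = 5 + 18 = 23)
b = 1/20 (b = -1/4/(-5) = -1/4*(-1/5) = 1/20 ≈ 0.050000)
S(f) = 461/4 (S(f) = 5*(1/20 + 23) = 5*(461/20) = 461/4)
sqrt(-317 + S(12)) = sqrt(-317 + 461/4) = sqrt(-807/4) = I*sqrt(807)/2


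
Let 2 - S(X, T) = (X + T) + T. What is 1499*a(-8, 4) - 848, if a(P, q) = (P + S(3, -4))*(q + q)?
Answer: -12840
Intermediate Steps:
S(X, T) = 2 - X - 2*T (S(X, T) = 2 - ((X + T) + T) = 2 - ((T + X) + T) = 2 - (X + 2*T) = 2 + (-X - 2*T) = 2 - X - 2*T)
a(P, q) = 2*q*(7 + P) (a(P, q) = (P + (2 - 1*3 - 2*(-4)))*(q + q) = (P + (2 - 3 + 8))*(2*q) = (P + 7)*(2*q) = (7 + P)*(2*q) = 2*q*(7 + P))
1499*a(-8, 4) - 848 = 1499*(2*4*(7 - 8)) - 848 = 1499*(2*4*(-1)) - 848 = 1499*(-8) - 848 = -11992 - 848 = -12840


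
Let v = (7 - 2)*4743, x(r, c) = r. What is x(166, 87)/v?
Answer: 166/23715 ≈ 0.0069998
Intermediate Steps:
v = 23715 (v = 5*4743 = 23715)
x(166, 87)/v = 166/23715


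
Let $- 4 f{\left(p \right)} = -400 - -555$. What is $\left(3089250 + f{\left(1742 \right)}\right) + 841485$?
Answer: $\frac{15722785}{4} \approx 3.9307 \cdot 10^{6}$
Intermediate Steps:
$f{\left(p \right)} = - \frac{155}{4}$ ($f{\left(p \right)} = - \frac{-400 - -555}{4} = - \frac{-400 + 555}{4} = \left(- \frac{1}{4}\right) 155 = - \frac{155}{4}$)
$\left(3089250 + f{\left(1742 \right)}\right) + 841485 = \left(3089250 - \frac{155}{4}\right) + 841485 = \frac{12356845}{4} + 841485 = \frac{15722785}{4}$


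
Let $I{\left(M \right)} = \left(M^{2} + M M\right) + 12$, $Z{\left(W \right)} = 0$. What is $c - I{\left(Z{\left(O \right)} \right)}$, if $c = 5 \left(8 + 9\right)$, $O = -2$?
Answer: $73$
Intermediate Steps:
$I{\left(M \right)} = 12 + 2 M^{2}$ ($I{\left(M \right)} = \left(M^{2} + M^{2}\right) + 12 = 2 M^{2} + 12 = 12 + 2 M^{2}$)
$c = 85$ ($c = 5 \cdot 17 = 85$)
$c - I{\left(Z{\left(O \right)} \right)} = 85 - \left(12 + 2 \cdot 0^{2}\right) = 85 - \left(12 + 2 \cdot 0\right) = 85 - \left(12 + 0\right) = 85 - 12 = 73$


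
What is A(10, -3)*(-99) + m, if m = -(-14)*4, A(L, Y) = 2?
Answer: -142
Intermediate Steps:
m = 56 (m = -1*(-56) = 56)
A(10, -3)*(-99) + m = 2*(-99) + 56 = -198 + 56 = -142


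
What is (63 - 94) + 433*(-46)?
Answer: -19949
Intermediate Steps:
(63 - 94) + 433*(-46) = -31 - 19918 = -19949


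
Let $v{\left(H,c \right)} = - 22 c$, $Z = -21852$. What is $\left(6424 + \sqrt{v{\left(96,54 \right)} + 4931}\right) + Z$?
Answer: $-15428 + \sqrt{3743} \approx -15367.0$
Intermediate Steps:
$\left(6424 + \sqrt{v{\left(96,54 \right)} + 4931}\right) + Z = \left(6424 + \sqrt{\left(-22\right) 54 + 4931}\right) - 21852 = \left(6424 + \sqrt{-1188 + 4931}\right) - 21852 = \left(6424 + \sqrt{3743}\right) - 21852 = -15428 + \sqrt{3743}$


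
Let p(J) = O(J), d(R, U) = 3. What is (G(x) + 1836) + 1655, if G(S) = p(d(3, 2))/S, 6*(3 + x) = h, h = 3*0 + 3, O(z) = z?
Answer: 17449/5 ≈ 3489.8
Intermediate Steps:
p(J) = J
h = 3 (h = 0 + 3 = 3)
x = -5/2 (x = -3 + (⅙)*3 = -3 + ½ = -5/2 ≈ -2.5000)
G(S) = 3/S
(G(x) + 1836) + 1655 = (3/(-5/2) + 1836) + 1655 = (3*(-⅖) + 1836) + 1655 = (-6/5 + 1836) + 1655 = 9174/5 + 1655 = 17449/5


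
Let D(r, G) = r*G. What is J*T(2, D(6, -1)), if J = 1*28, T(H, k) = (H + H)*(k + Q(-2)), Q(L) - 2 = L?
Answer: -672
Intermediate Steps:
Q(L) = 2 + L
D(r, G) = G*r
T(H, k) = 2*H*k (T(H, k) = (H + H)*(k + (2 - 2)) = (2*H)*(k + 0) = (2*H)*k = 2*H*k)
J = 28
J*T(2, D(6, -1)) = 28*(2*2*(-1*6)) = 28*(2*2*(-6)) = 28*(-24) = -672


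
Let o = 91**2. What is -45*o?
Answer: -372645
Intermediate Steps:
o = 8281
-45*o = -45*8281 = -372645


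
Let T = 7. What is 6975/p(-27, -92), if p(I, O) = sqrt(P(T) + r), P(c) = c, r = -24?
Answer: -6975*I*sqrt(17)/17 ≈ -1691.7*I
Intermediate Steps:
p(I, O) = I*sqrt(17) (p(I, O) = sqrt(7 - 24) = sqrt(-17) = I*sqrt(17))
6975/p(-27, -92) = 6975/((I*sqrt(17))) = 6975*(-I*sqrt(17)/17) = -6975*I*sqrt(17)/17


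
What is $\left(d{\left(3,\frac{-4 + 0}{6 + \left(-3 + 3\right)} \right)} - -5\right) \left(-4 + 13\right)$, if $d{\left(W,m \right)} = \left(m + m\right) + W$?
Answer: $60$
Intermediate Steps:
$d{\left(W,m \right)} = W + 2 m$ ($d{\left(W,m \right)} = 2 m + W = W + 2 m$)
$\left(d{\left(3,\frac{-4 + 0}{6 + \left(-3 + 3\right)} \right)} - -5\right) \left(-4 + 13\right) = \left(\left(3 + 2 \frac{-4 + 0}{6 + \left(-3 + 3\right)}\right) - -5\right) \left(-4 + 13\right) = \left(\left(3 + 2 \left(- \frac{4}{6 + 0}\right)\right) + 5\right) 9 = \left(\left(3 + 2 \left(- \frac{4}{6}\right)\right) + 5\right) 9 = \left(\left(3 + 2 \left(\left(-4\right) \frac{1}{6}\right)\right) + 5\right) 9 = \left(\left(3 + 2 \left(- \frac{2}{3}\right)\right) + 5\right) 9 = \left(\left(3 - \frac{4}{3}\right) + 5\right) 9 = \left(\frac{5}{3} + 5\right) 9 = \frac{20}{3} \cdot 9 = 60$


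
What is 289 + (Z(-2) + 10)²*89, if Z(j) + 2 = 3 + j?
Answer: 7498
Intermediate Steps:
Z(j) = 1 + j (Z(j) = -2 + (3 + j) = 1 + j)
289 + (Z(-2) + 10)²*89 = 289 + ((1 - 2) + 10)²*89 = 289 + (-1 + 10)²*89 = 289 + 9²*89 = 289 + 81*89 = 289 + 7209 = 7498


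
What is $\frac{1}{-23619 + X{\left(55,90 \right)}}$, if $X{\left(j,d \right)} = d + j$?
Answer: $- \frac{1}{23474} \approx -4.26 \cdot 10^{-5}$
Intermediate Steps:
$\frac{1}{-23619 + X{\left(55,90 \right)}} = \frac{1}{-23619 + \left(90 + 55\right)} = \frac{1}{-23619 + 145} = \frac{1}{-23474} = - \frac{1}{23474}$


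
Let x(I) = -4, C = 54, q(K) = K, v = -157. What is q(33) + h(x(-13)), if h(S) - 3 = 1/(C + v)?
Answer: 3707/103 ≈ 35.990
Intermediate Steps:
h(S) = 308/103 (h(S) = 3 + 1/(54 - 157) = 3 + 1/(-103) = 3 - 1/103 = 308/103)
q(33) + h(x(-13)) = 33 + 308/103 = 3707/103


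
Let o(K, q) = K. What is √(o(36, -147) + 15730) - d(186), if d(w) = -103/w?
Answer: 103/186 + √15766 ≈ 126.12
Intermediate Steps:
√(o(36, -147) + 15730) - d(186) = √(36 + 15730) - (-103)/186 = √15766 - (-103)/186 = √15766 - 1*(-103/186) = √15766 + 103/186 = 103/186 + √15766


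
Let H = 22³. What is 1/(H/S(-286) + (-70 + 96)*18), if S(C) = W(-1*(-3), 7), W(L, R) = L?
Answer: 3/12052 ≈ 0.00024892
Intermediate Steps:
H = 10648
S(C) = 3 (S(C) = -1*(-3) = 3)
1/(H/S(-286) + (-70 + 96)*18) = 1/(10648/3 + (-70 + 96)*18) = 1/(10648*(⅓) + 26*18) = 1/(10648/3 + 468) = 1/(12052/3) = 3/12052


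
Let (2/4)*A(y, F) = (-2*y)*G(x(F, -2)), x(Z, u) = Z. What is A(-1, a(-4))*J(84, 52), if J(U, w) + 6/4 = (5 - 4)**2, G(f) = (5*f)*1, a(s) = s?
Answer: 40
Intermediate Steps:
G(f) = 5*f
J(U, w) = -1/2 (J(U, w) = -3/2 + (5 - 4)**2 = -3/2 + 1**2 = -3/2 + 1 = -1/2)
A(y, F) = -20*F*y (A(y, F) = 2*((-2*y)*(5*F)) = 2*(-10*F*y) = -20*F*y)
A(-1, a(-4))*J(84, 52) = -20*(-4)*(-1)*(-1/2) = -80*(-1/2) = 40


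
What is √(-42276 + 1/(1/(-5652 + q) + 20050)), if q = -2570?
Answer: I*√1148887706204178059098/164851099 ≈ 205.61*I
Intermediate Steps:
√(-42276 + 1/(1/(-5652 + q) + 20050)) = √(-42276 + 1/(1/(-5652 - 2570) + 20050)) = √(-42276 + 1/(1/(-8222) + 20050)) = √(-42276 + 1/(-1/8222 + 20050)) = √(-42276 + 1/(164851099/8222)) = √(-42276 + 8222/164851099) = √(-6969245053102/164851099) = I*√1148887706204178059098/164851099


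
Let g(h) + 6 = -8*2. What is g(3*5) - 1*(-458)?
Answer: 436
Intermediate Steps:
g(h) = -22 (g(h) = -6 - 8*2 = -6 - 16 = -22)
g(3*5) - 1*(-458) = -22 - 1*(-458) = -22 + 458 = 436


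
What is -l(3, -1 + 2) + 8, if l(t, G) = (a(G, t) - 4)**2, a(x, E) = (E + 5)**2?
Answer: -3592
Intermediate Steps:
a(x, E) = (5 + E)**2
l(t, G) = (-4 + (5 + t)**2)**2 (l(t, G) = ((5 + t)**2 - 4)**2 = (-4 + (5 + t)**2)**2)
-l(3, -1 + 2) + 8 = -(-4 + (5 + 3)**2)**2 + 8 = -(-4 + 8**2)**2 + 8 = -(-4 + 64)**2 + 8 = -1*60**2 + 8 = -1*3600 + 8 = -3600 + 8 = -3592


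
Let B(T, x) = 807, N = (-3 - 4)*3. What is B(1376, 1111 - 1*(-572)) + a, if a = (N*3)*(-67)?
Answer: 5028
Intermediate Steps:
N = -21 (N = -7*3 = -21)
a = 4221 (a = -21*3*(-67) = -63*(-67) = 4221)
B(1376, 1111 - 1*(-572)) + a = 807 + 4221 = 5028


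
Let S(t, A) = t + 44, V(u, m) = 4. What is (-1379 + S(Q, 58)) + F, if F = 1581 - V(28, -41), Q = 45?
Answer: 287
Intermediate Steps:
F = 1577 (F = 1581 - 1*4 = 1581 - 4 = 1577)
S(t, A) = 44 + t
(-1379 + S(Q, 58)) + F = (-1379 + (44 + 45)) + 1577 = (-1379 + 89) + 1577 = -1290 + 1577 = 287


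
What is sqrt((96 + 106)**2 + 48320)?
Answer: 2*sqrt(22281) ≈ 298.54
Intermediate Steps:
sqrt((96 + 106)**2 + 48320) = sqrt(202**2 + 48320) = sqrt(40804 + 48320) = sqrt(89124) = 2*sqrt(22281)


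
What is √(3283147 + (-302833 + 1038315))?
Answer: √4018629 ≈ 2004.7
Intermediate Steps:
√(3283147 + (-302833 + 1038315)) = √(3283147 + 735482) = √4018629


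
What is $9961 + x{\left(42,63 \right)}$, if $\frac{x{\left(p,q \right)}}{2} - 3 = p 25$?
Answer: $12067$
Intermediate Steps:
$x{\left(p,q \right)} = 6 + 50 p$ ($x{\left(p,q \right)} = 6 + 2 p 25 = 6 + 2 \cdot 25 p = 6 + 50 p$)
$9961 + x{\left(42,63 \right)} = 9961 + \left(6 + 50 \cdot 42\right) = 9961 + \left(6 + 2100\right) = 9961 + 2106 = 12067$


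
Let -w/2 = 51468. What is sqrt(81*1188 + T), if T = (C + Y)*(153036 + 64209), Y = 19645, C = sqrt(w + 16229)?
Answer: sqrt(4267874253 + 217245*I*sqrt(86707)) ≈ 65331.0 + 489.6*I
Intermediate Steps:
w = -102936 (w = -2*51468 = -102936)
C = I*sqrt(86707) (C = sqrt(-102936 + 16229) = sqrt(-86707) = I*sqrt(86707) ≈ 294.46*I)
T = 4267778025 + 217245*I*sqrt(86707) (T = (I*sqrt(86707) + 19645)*(153036 + 64209) = (19645 + I*sqrt(86707))*217245 = 4267778025 + 217245*I*sqrt(86707) ≈ 4.2678e+9 + 6.397e+7*I)
sqrt(81*1188 + T) = sqrt(81*1188 + (4267778025 + 217245*I*sqrt(86707))) = sqrt(96228 + (4267778025 + 217245*I*sqrt(86707))) = sqrt(4267874253 + 217245*I*sqrt(86707))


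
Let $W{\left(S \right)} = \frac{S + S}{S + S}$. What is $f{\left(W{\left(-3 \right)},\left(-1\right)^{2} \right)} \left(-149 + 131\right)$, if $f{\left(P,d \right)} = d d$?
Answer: $-18$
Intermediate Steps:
$W{\left(S \right)} = 1$ ($W{\left(S \right)} = \frac{2 S}{2 S} = 2 S \frac{1}{2 S} = 1$)
$f{\left(P,d \right)} = d^{2}$
$f{\left(W{\left(-3 \right)},\left(-1\right)^{2} \right)} \left(-149 + 131\right) = \left(\left(-1\right)^{2}\right)^{2} \left(-149 + 131\right) = 1^{2} \left(-18\right) = 1 \left(-18\right) = -18$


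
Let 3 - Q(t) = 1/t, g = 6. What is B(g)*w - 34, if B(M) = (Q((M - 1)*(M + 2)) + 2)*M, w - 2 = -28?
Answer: -8101/10 ≈ -810.10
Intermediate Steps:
w = -26 (w = 2 - 28 = -26)
Q(t) = 3 - 1/t
B(M) = M*(5 - 1/((-1 + M)*(2 + M))) (B(M) = ((3 - 1/((M - 1)*(M + 2))) + 2)*M = ((3 - 1/((-1 + M)*(2 + M))) + 2)*M = (5 - 1/((-1 + M)*(2 + M)))*M = M*(5 - 1/((-1 + M)*(2 + M))))
B(g)*w - 34 = (6*(-11 + 5*6 + 5*6²)/(-2 + 6 + 6²))*(-26) - 34 = (6*(-11 + 30 + 5*36)/(-2 + 6 + 36))*(-26) - 34 = (6*(-11 + 30 + 180)/40)*(-26) - 34 = (6*(1/40)*199)*(-26) - 34 = (597/20)*(-26) - 34 = -7761/10 - 34 = -8101/10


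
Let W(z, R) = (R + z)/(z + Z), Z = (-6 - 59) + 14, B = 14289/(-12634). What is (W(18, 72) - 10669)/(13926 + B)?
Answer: -1483092626/1935194745 ≈ -0.76638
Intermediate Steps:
B = -14289/12634 (B = 14289*(-1/12634) = -14289/12634 ≈ -1.1310)
Z = -51 (Z = -65 + 14 = -51)
W(z, R) = (R + z)/(-51 + z) (W(z, R) = (R + z)/(z - 51) = (R + z)/(-51 + z))
(W(18, 72) - 10669)/(13926 + B) = ((72 + 18)/(-51 + 18) - 10669)/(13926 - 14289/12634) = (90/(-33) - 10669)/(175926795/12634) = (-1/33*90 - 10669)*(12634/175926795) = (-30/11 - 10669)*(12634/175926795) = -117389/11*12634/175926795 = -1483092626/1935194745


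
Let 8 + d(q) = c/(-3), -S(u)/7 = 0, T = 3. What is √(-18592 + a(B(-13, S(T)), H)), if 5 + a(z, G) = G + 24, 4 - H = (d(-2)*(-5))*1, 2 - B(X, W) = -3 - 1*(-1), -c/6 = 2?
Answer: I*√18589 ≈ 136.34*I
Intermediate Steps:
c = -12 (c = -6*2 = -12)
S(u) = 0 (S(u) = -7*0 = 0)
d(q) = -4 (d(q) = -8 - 12/(-3) = -8 - 12*(-⅓) = -8 + 4 = -4)
B(X, W) = 4 (B(X, W) = 2 - (-3 - 1*(-1)) = 2 - (-3 + 1) = 2 - 1*(-2) = 2 + 2 = 4)
H = -16 (H = 4 - (-4*(-5)) = 4 - 20 = -16)
a(z, G) = 19 + G (a(z, G) = -5 + (G + 24) = -5 + (24 + G) = 19 + G)
√(-18592 + a(B(-13, S(T)), H)) = √(-18592 + (19 - 16)) = √(-18592 + 3) = √(-18589) = I*√18589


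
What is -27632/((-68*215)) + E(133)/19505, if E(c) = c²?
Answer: 39878767/14258155 ≈ 2.7969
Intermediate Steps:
-27632/((-68*215)) + E(133)/19505 = -27632/((-68*215)) + 133²/19505 = -27632/(-14620) + 17689*(1/19505) = -27632*(-1/14620) + 17689/19505 = 6908/3655 + 17689/19505 = 39878767/14258155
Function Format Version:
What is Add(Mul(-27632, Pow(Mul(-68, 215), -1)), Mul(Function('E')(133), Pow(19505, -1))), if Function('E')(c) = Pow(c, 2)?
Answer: Rational(39878767, 14258155) ≈ 2.7969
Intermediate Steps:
Add(Mul(-27632, Pow(Mul(-68, 215), -1)), Mul(Function('E')(133), Pow(19505, -1))) = Add(Mul(-27632, Pow(Mul(-68, 215), -1)), Mul(Pow(133, 2), Pow(19505, -1))) = Add(Mul(-27632, Pow(-14620, -1)), Mul(17689, Rational(1, 19505))) = Add(Mul(-27632, Rational(-1, 14620)), Rational(17689, 19505)) = Add(Rational(6908, 3655), Rational(17689, 19505)) = Rational(39878767, 14258155)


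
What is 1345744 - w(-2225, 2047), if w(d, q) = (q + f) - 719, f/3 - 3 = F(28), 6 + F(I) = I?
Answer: 1344341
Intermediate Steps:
F(I) = -6 + I
f = 75 (f = 9 + 3*(-6 + 28) = 9 + 3*22 = 9 + 66 = 75)
w(d, q) = -644 + q (w(d, q) = (q + 75) - 719 = (75 + q) - 719 = -644 + q)
1345744 - w(-2225, 2047) = 1345744 - (-644 + 2047) = 1345744 - 1*1403 = 1345744 - 1403 = 1344341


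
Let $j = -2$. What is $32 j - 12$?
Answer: $-76$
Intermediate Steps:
$32 j - 12 = 32 \left(-2\right) - 12 = -64 - 12 = -76$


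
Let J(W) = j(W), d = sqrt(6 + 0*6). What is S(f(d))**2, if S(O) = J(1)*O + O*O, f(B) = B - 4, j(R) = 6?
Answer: 28 + 8*sqrt(6) ≈ 47.596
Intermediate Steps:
d = sqrt(6) (d = sqrt(6 + 0) = sqrt(6) ≈ 2.4495)
f(B) = -4 + B
J(W) = 6
S(O) = O**2 + 6*O (S(O) = 6*O + O*O = 6*O + O**2 = O**2 + 6*O)
S(f(d))**2 = ((-4 + sqrt(6))*(6 + (-4 + sqrt(6))))**2 = ((-4 + sqrt(6))*(2 + sqrt(6)))**2 = (-4 + sqrt(6))**2*(2 + sqrt(6))**2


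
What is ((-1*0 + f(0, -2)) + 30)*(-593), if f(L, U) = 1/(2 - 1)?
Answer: -18383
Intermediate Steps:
f(L, U) = 1 (f(L, U) = 1/1 = 1)
((-1*0 + f(0, -2)) + 30)*(-593) = ((-1*0 + 1) + 30)*(-593) = ((0 + 1) + 30)*(-593) = (1 + 30)*(-593) = 31*(-593) = -18383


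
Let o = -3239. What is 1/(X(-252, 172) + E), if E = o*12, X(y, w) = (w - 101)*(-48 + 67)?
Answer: -1/37519 ≈ -2.6653e-5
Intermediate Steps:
X(y, w) = -1919 + 19*w (X(y, w) = (-101 + w)*19 = -1919 + 19*w)
E = -38868 (E = -3239*12 = -38868)
1/(X(-252, 172) + E) = 1/((-1919 + 19*172) - 38868) = 1/((-1919 + 3268) - 38868) = 1/(1349 - 38868) = 1/(-37519) = -1/37519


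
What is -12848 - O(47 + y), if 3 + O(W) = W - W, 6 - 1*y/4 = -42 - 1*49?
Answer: -12845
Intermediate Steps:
y = 388 (y = 24 - 4*(-42 - 1*49) = 24 - 4*(-42 - 49) = 24 - 4*(-91) = 24 + 364 = 388)
O(W) = -3 (O(W) = -3 + (W - W) = -3 + 0 = -3)
-12848 - O(47 + y) = -12848 - 1*(-3) = -12848 + 3 = -12845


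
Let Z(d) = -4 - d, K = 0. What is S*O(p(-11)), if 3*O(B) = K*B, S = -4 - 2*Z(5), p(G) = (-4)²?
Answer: 0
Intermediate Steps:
p(G) = 16
S = 14 (S = -4 - 2*(-4 - 1*5) = -4 - 2*(-4 - 5) = -4 - 2*(-9) = -4 + 18 = 14)
O(B) = 0 (O(B) = (0*B)/3 = (⅓)*0 = 0)
S*O(p(-11)) = 14*0 = 0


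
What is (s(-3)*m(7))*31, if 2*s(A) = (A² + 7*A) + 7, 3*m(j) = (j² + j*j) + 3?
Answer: -15655/6 ≈ -2609.2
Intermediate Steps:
m(j) = 1 + 2*j²/3 (m(j) = ((j² + j*j) + 3)/3 = ((j² + j²) + 3)/3 = (2*j² + 3)/3 = (3 + 2*j²)/3 = 1 + 2*j²/3)
s(A) = 7/2 + A²/2 + 7*A/2 (s(A) = ((A² + 7*A) + 7)/2 = (7 + A² + 7*A)/2 = 7/2 + A²/2 + 7*A/2)
(s(-3)*m(7))*31 = ((7/2 + (½)*(-3)² + (7/2)*(-3))*(1 + (⅔)*7²))*31 = ((7/2 + (½)*9 - 21/2)*(1 + (⅔)*49))*31 = ((7/2 + 9/2 - 21/2)*(1 + 98/3))*31 = -5/2*101/3*31 = -505/6*31 = -15655/6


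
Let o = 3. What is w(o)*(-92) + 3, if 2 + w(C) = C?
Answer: -89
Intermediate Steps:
w(C) = -2 + C
w(o)*(-92) + 3 = (-2 + 3)*(-92) + 3 = 1*(-92) + 3 = -92 + 3 = -89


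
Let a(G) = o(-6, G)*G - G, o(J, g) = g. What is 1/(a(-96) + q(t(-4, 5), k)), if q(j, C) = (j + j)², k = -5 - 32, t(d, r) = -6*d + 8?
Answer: 1/13408 ≈ 7.4582e-5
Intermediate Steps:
t(d, r) = 8 - 6*d
k = -37
q(j, C) = 4*j² (q(j, C) = (2*j)² = 4*j²)
a(G) = G² - G (a(G) = G*G - G = G² - G)
1/(a(-96) + q(t(-4, 5), k)) = 1/(-96*(-1 - 96) + 4*(8 - 6*(-4))²) = 1/(-96*(-97) + 4*(8 + 24)²) = 1/(9312 + 4*32²) = 1/(9312 + 4*1024) = 1/(9312 + 4096) = 1/13408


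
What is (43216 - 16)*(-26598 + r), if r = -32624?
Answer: -2558390400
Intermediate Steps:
(43216 - 16)*(-26598 + r) = (43216 - 16)*(-26598 - 32624) = 43200*(-59222) = -2558390400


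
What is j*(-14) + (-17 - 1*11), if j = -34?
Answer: 448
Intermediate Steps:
j*(-14) + (-17 - 1*11) = -34*(-14) + (-17 - 1*11) = 476 + (-17 - 11) = 476 - 28 = 448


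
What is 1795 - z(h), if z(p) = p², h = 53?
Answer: -1014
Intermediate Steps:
1795 - z(h) = 1795 - 1*53² = 1795 - 1*2809 = 1795 - 2809 = -1014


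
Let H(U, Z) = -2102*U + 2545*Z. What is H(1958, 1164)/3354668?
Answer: -288334/838667 ≈ -0.34380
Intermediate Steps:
H(1958, 1164)/3354668 = (-2102*1958 + 2545*1164)/3354668 = (-4115716 + 2962380)*(1/3354668) = -1153336*1/3354668 = -288334/838667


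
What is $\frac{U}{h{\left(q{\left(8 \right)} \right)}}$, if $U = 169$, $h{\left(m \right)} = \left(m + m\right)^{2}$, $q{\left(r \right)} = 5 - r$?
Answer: $\frac{169}{36} \approx 4.6944$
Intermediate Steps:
$h{\left(m \right)} = 4 m^{2}$ ($h{\left(m \right)} = \left(2 m\right)^{2} = 4 m^{2}$)
$\frac{U}{h{\left(q{\left(8 \right)} \right)}} = \frac{169}{4 \left(5 - 8\right)^{2}} = \frac{169}{4 \left(-3\right)^{2}} = \frac{169}{4 \cdot 9} = \frac{169}{36}$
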